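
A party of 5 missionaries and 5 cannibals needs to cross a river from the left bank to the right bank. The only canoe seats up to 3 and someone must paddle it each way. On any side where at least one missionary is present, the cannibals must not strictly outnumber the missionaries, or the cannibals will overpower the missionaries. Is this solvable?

Yes

1. 2 cannibals → the right bank.  (the left bank: 5M 3C; the right bank: 0M 2C)
2. 1 cannibal ← the left bank.  (the left bank: 5M 4C; the right bank: 0M 1C)
3. 3 cannibals → the right bank.  (the left bank: 5M 1C; the right bank: 0M 4C)
4. 1 cannibal ← the left bank.  (the left bank: 5M 2C; the right bank: 0M 3C)
5. 3 missionaries → the right bank.  (the left bank: 2M 2C; the right bank: 3M 3C)
6. 1 missionary and 1 cannibal ← the left bank.  (the left bank: 3M 3C; the right bank: 2M 2C)
7. 3 missionaries → the right bank.  (the left bank: 0M 3C; the right bank: 5M 2C)
8. 1 cannibal ← the left bank.  (the left bank: 0M 4C; the right bank: 5M 1C)
9. 2 cannibals → the right bank.  (the left bank: 0M 2C; the right bank: 5M 3C)
10. 1 cannibal ← the left bank.  (the left bank: 0M 3C; the right bank: 5M 2C)
11. 3 cannibals → the right bank.  (the left bank: 0M 0C; the right bank: 5M 5C)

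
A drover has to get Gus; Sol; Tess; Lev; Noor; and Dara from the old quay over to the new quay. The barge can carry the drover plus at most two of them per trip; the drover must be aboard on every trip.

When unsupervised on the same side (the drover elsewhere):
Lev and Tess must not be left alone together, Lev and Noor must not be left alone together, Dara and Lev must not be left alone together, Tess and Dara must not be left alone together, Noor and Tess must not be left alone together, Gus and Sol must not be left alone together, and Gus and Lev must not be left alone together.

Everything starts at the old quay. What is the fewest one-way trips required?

impossible

Whatever the first load, the items left behind include a forbidden pair without the drover. No opening move is safe, so no plan exists.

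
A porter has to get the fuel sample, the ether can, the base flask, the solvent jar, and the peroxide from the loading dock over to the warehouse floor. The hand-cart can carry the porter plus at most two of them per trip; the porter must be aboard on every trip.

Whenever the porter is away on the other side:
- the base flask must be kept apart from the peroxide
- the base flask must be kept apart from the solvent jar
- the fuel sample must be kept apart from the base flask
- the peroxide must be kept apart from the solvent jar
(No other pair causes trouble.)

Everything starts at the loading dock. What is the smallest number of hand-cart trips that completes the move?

7

Counting alone: the porter can take at most 2 across per trip to the warehouse floor, so moving all 5 needs at least 3 loaded trips out, with a return between consecutive ones — at least 5 crossings.
The safety rule pushes this higher. Following every safe sequence of crossings, the most of the 5 that can be at the warehouse floor as the hand-cart arrives there on crossing 5 is 4 — never all 5.
So no plan with fewer than 7 crossings exists, and this one achieves 7:
1. Porter goes to the warehouse floor with the base flask and the solvent jar.
2. Porter goes back to the loading dock with the base flask.
3. Porter goes to the warehouse floor with the base flask and the fuel sample.
4. Porter goes back to the loading dock with the base flask.
5. Porter goes to the warehouse floor with the base flask and the ether can.
6. Porter goes back to the loading dock with the base flask.
7. Porter goes to the warehouse floor with the base flask and the peroxide.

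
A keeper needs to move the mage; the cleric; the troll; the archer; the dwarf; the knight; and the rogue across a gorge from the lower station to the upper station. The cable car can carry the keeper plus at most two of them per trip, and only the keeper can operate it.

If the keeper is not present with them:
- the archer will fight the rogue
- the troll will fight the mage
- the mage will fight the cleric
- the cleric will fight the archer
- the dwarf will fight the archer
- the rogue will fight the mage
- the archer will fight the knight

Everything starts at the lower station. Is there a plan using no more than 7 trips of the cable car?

Counting alone: the keeper can take at most 2 across per trip to the upper station, so moving all 7 needs at least 4 loaded trips out, with a return between consecutive ones — at least 7 crossings.
The safety rule pushes this higher. Following every safe sequence of crossings, the most of the 7 that can be at the upper station as the cable car arrives there on crossing 7 is 6 — never all 7.
So the move cannot be finished within 7 crossings. (The shortest complete plan takes 9:)
1. Keeper goes to the upper station with the archer and the mage.
2. Keeper goes back to the lower station alone.
3. Keeper goes to the upper station with the troll.
4. Keeper goes back to the lower station with the mage.
5. Keeper goes to the upper station with the cleric and the rogue.
6. Keeper goes back to the lower station with the archer.
7. Keeper goes to the upper station with the dwarf and the knight.
8. Keeper goes back to the lower station alone.
9. Keeper goes to the upper station with the archer and the mage.

No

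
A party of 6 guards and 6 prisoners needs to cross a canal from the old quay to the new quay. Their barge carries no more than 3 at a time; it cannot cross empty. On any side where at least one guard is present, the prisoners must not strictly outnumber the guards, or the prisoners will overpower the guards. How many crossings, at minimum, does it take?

Following every safe sequence of crossings from the start, the most of the 12 that can be at the new quay as the barge arrives there on crossings 1, 3, 5 is 3, 5, 6 respectively; the best ever achieved is 6 of 12.
From crossing 7 on, no configuration arises that was not already reachable earlier: only 17 distinct safe configurations (who is on which side, and where the barge is) can ever be reached, none of them has everyone across, and every continuation just revisits them. They are: 0 guards + 0 prisoners across (barge back at the start); 0 guards + 1 prisoner across (barge there); 0 guards + 1 prisoner across (barge back at the start); 0 guards + 2 prisoners across (barge there); 0 guards + 2 prisoners across (barge back at the start); 0 guards + 3 prisoners across (barge there); 0 guards + 3 prisoners across (barge back at the start); 0 guards + 4 prisoners across (barge there); 0 guards + 4 prisoners across (barge back at the start); 0 guards + 5 prisoners across (barge there); 0 guards + 5 prisoners across (barge back at the start); 0 guards + 6 prisoners across (barge there); 1 guard + 1 prisoner across (barge there); 1 guard + 1 prisoner across (barge back at the start); 2 guards + 2 prisoners across (barge there); 2 guards + 2 prisoners across (barge back at the start); 3 guards + 3 prisoners across (barge there). So no valid plan exists.

impossible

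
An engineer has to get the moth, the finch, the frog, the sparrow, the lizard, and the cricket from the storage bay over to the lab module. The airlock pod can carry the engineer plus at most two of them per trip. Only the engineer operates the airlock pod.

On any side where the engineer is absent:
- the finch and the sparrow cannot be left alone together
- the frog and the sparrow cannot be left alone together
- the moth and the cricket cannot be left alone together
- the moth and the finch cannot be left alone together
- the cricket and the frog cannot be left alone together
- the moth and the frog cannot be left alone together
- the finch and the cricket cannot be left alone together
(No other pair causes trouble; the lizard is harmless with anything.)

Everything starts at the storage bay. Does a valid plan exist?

No

Whatever the first load, the items left behind include a forbidden pair without the engineer. No opening move is safe, so no plan exists.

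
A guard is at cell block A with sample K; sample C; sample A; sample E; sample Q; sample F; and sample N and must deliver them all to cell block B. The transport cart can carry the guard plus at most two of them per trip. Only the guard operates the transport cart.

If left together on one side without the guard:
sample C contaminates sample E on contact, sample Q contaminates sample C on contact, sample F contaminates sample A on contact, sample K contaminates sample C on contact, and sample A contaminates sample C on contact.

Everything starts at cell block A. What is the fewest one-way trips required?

9

Counting alone: the guard can take at most 2 across per trip to cell block B, so moving all 7 needs at least 4 loaded trips out, with a return between consecutive ones — at least 7 crossings.
The safety rule pushes this higher. Following every safe sequence of crossings, the most of the 7 that can be at cell block B as the transport cart arrives there on crossing 7 is 6 — never all 7.
So no plan with fewer than 9 crossings exists, and this one achieves 9:
1. Guard goes to cell block B with sample A and sample C.
2. Guard goes back to cell block A with sample C.
3. Guard goes to cell block B with sample C and sample K.
4. Guard goes back to cell block A with sample C.
5. Guard goes to cell block B with sample C and sample E.
6. Guard goes back to cell block A with sample C.
7. Guard goes to cell block B with sample N and sample Q.
8. Guard goes back to cell block A alone.
9. Guard goes to cell block B with sample C and sample F.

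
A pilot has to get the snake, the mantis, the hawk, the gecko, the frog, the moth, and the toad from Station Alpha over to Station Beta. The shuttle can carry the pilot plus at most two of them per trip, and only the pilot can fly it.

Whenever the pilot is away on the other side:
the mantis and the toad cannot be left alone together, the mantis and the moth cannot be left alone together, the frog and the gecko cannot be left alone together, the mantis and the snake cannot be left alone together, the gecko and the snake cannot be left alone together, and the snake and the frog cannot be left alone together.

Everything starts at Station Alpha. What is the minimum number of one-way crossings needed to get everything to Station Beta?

Whatever the first load, the items left behind include a forbidden pair without the pilot. No opening move is safe, so no plan exists.

impossible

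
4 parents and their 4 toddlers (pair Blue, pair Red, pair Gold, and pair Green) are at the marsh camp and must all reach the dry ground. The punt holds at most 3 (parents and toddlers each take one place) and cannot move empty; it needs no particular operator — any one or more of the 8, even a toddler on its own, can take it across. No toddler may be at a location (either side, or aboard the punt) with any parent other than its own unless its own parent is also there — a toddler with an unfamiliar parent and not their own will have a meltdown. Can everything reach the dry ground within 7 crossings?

No

Counting alone: each trip to the dry ground takes at most 3 across and each return brings at least 1 back, so after t trips out (and t−1 returns) at most 3t − (t−1) of the 8 are across; that first reaches 8 at t = 4, so at least 7 crossings are needed.
The safety rule pushes this higher. Following every safe sequence of crossings, the most of the 8 that can be at the dry ground as the punt arrives there on crossing 7 is 7 — never all 8.
So the move cannot be finished within 7 crossings. (The shortest complete plan takes 9:)
1. parent Blue and toddler Blue cross → the dry ground.
2. parent Blue crosses ← the marsh camp.
3. parent Blue, parent Red, and toddler Red cross → the dry ground.
4. parent Blue and toddler Blue cross ← the marsh camp.
5. parent Blue, parent Gold, and parent Green cross → the dry ground.
6. toddler Red crosses ← the marsh camp.
7. toddler Blue and toddler Red cross → the dry ground.
8. toddler Blue crosses ← the marsh camp.
9. toddler Blue, toddler Gold, and toddler Green cross → the dry ground.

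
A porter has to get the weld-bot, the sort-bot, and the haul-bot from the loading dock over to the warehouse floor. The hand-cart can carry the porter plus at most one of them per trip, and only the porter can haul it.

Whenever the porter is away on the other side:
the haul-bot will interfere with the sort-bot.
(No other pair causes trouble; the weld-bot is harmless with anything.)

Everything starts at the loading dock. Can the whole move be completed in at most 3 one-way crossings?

No

Counting alone: the porter can take at most 1 across per trip to the warehouse floor, so moving all 3 needs at least 3 loaded trips out, with a return between consecutive ones — at least 5 crossings.
Since 3 < 5, 3 crossings cannot be enough. (The shortest complete plan in fact takes 5:)
1. Porter goes to the warehouse floor with the sort-bot.  [the loading dock: the haul-bot, the weld-bot | the warehouse floor: the sort-bot]
2. Porter goes back to the loading dock alone.  [the loading dock: the haul-bot, the weld-bot | the warehouse floor: the sort-bot]
3. Porter goes to the warehouse floor with the weld-bot.  [the loading dock: the haul-bot | the warehouse floor: the sort-bot, the weld-bot]
4. Porter goes back to the loading dock alone.  [the loading dock: the haul-bot | the warehouse floor: the sort-bot, the weld-bot]
5. Porter goes to the warehouse floor with the haul-bot.  [the loading dock: — | the warehouse floor: the haul-bot, the sort-bot, the weld-bot]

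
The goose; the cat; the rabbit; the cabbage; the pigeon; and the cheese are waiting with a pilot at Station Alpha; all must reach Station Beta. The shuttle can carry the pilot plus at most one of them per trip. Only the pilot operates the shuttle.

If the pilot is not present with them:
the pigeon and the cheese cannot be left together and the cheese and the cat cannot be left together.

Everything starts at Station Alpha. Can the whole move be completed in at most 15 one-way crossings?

Yes

Yes — this plan uses 13 crossings (≤ 15):
1. Pilot goes to Station Beta with the cheese.  [Station Alpha: the cabbage, the cat, the goose, the pigeon, the rabbit | Station Beta: the cheese]
2. Pilot goes back to Station Alpha alone.  [Station Alpha: the cabbage, the cat, the goose, the pigeon, the rabbit | Station Beta: the cheese]
3. Pilot goes to Station Beta with the goose.  [Station Alpha: the cabbage, the cat, the pigeon, the rabbit | Station Beta: the cheese, the goose]
4. Pilot goes back to Station Alpha alone.  [Station Alpha: the cabbage, the cat, the pigeon, the rabbit | Station Beta: the cheese, the goose]
5. Pilot goes to Station Beta with the cat.  [Station Alpha: the cabbage, the pigeon, the rabbit | Station Beta: the cat, the cheese, the goose]
6. Pilot goes back to Station Alpha with the cheese.  [Station Alpha: the cabbage, the cheese, the pigeon, the rabbit | Station Beta: the cat, the goose]
7. Pilot goes to Station Beta with the pigeon.  [Station Alpha: the cabbage, the cheese, the rabbit | Station Beta: the cat, the goose, the pigeon]
8. Pilot goes back to Station Alpha alone.  [Station Alpha: the cabbage, the cheese, the rabbit | Station Beta: the cat, the goose, the pigeon]
9. Pilot goes to Station Beta with the rabbit.  [Station Alpha: the cabbage, the cheese | Station Beta: the cat, the goose, the pigeon, the rabbit]
10. Pilot goes back to Station Alpha alone.  [Station Alpha: the cabbage, the cheese | Station Beta: the cat, the goose, the pigeon, the rabbit]
11. Pilot goes to Station Beta with the cabbage.  [Station Alpha: the cheese | Station Beta: the cabbage, the cat, the goose, the pigeon, the rabbit]
12. Pilot goes back to Station Alpha alone.  [Station Alpha: the cheese | Station Beta: the cabbage, the cat, the goose, the pigeon, the rabbit]
13. Pilot goes to Station Beta with the cheese.  [Station Alpha: — | Station Beta: the cabbage, the cat, the cheese, the goose, the pigeon, the rabbit]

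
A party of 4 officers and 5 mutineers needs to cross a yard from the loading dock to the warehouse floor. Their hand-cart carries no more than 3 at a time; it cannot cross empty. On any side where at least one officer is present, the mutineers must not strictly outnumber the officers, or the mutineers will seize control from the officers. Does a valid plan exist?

The mutineers already outnumber the officers at the loading dock before anyone moves, so the starting position itself is disallowed.

No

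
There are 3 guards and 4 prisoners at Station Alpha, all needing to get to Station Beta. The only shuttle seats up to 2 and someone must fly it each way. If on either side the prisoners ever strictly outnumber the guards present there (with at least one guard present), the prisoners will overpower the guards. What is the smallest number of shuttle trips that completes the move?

The prisoners already outnumber the guards at Station Alpha before anyone moves, so the starting position itself is disallowed.

impossible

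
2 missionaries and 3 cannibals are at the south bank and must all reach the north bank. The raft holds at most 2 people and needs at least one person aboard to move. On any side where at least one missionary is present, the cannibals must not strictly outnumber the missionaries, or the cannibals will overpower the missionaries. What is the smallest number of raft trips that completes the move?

impossible

The cannibals already outnumber the missionaries at the south bank before anyone moves, so the starting position itself is disallowed.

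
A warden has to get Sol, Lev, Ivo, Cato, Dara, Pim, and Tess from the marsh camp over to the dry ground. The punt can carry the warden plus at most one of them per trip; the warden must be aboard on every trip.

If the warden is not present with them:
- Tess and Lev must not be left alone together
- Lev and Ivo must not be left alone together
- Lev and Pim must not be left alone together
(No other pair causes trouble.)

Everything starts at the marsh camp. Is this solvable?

Following every safe sequence of crossings from the start, the most of the 7 that can be at the dry ground as the punt arrives there on crossings 1, 3, 5, 7, 9 is 1, 2, 3, 4, 5 respectively; the best ever achieved is 5 of 7.
From crossing 11 on, no configuration arises that was not already reachable earlier: only 72 distinct safe configurations (who is on which side, and where the punt is) can ever be reached, none of them has everyone across, and every continuation just revisits them. So no valid plan exists.

No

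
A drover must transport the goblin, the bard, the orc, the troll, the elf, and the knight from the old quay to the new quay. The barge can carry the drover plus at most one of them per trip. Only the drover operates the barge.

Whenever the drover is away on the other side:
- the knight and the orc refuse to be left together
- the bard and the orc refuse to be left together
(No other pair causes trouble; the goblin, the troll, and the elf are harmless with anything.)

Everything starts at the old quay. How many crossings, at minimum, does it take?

13

Counting alone: the drover can take at most 1 across per trip to the new quay, so moving all 6 needs at least 6 loaded trips out, with a return between consecutive ones — at least 11 crossings.
The safety rule pushes this higher. Following every safe sequence of crossings, the most of the 6 that can be at the new quay as the barge arrives there on crossing 11 is 5 — never all 6.
So no plan with fewer than 13 crossings exists, and this one achieves 13:
1. Drover goes to the new quay with the orc.
2. Drover goes back to the old quay alone.
3. Drover goes to the new quay with the goblin.
4. Drover goes back to the old quay alone.
5. Drover goes to the new quay with the bard.
6. Drover goes back to the old quay with the orc.
7. Drover goes to the new quay with the knight.
8. Drover goes back to the old quay alone.
9. Drover goes to the new quay with the troll.
10. Drover goes back to the old quay alone.
11. Drover goes to the new quay with the elf.
12. Drover goes back to the old quay alone.
13. Drover goes to the new quay with the orc.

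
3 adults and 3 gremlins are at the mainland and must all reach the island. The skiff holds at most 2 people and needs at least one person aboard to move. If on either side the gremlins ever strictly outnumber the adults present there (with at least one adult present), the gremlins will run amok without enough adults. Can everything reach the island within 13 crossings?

Yes

Yes — this plan uses 11 crossings (≤ 13):
1. 2 gremlins → the island.  (the mainland: 3A 1G; the island: 0A 2G)
2. 1 gremlin ← the mainland.  (the mainland: 3A 2G; the island: 0A 1G)
3. 2 gremlins → the island.  (the mainland: 3A 0G; the island: 0A 3G)
4. 1 gremlin ← the mainland.  (the mainland: 3A 1G; the island: 0A 2G)
5. 2 adults → the island.  (the mainland: 1A 1G; the island: 2A 2G)
6. 1 adult and 1 gremlin ← the mainland.  (the mainland: 2A 2G; the island: 1A 1G)
7. 2 adults → the island.  (the mainland: 0A 2G; the island: 3A 1G)
8. 1 gremlin ← the mainland.  (the mainland: 0A 3G; the island: 3A 0G)
9. 2 gremlins → the island.  (the mainland: 0A 1G; the island: 3A 2G)
10. 1 gremlin ← the mainland.  (the mainland: 0A 2G; the island: 3A 1G)
11. 2 gremlins → the island.  (the mainland: 0A 0G; the island: 3A 3G)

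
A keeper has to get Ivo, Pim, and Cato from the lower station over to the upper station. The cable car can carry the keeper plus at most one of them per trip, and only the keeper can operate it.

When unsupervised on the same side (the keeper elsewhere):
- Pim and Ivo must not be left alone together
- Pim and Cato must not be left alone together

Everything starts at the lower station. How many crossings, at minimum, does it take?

Counting alone: the keeper can take at most 1 across per trip to the upper station, so moving all 3 needs at least 3 loaded trips out, with a return between consecutive ones — at least 5 crossings.
The safety rule pushes this higher. Following every safe sequence of crossings, the most of the 3 that can be at the upper station as the cable car arrives there on crossing 5 is 2 — never all 3.
So no plan with fewer than 7 crossings exists, and this one achieves 7:
1. Keeper goes to the upper station with Pim.
2. Keeper goes back to the lower station alone.
3. Keeper goes to the upper station with Ivo.
4. Keeper goes back to the lower station with Pim.
5. Keeper goes to the upper station with Cato.
6. Keeper goes back to the lower station alone.
7. Keeper goes to the upper station with Pim.

7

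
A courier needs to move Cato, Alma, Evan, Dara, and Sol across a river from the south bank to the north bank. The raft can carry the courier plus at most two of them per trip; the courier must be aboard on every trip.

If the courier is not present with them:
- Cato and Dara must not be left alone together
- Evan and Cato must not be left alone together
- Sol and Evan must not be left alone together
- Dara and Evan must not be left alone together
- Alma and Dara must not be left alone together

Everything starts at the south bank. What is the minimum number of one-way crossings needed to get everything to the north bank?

7

Counting alone: the courier can take at most 2 across per trip to the north bank, so moving all 5 needs at least 3 loaded trips out, with a return between consecutive ones — at least 5 crossings.
The safety rule pushes this higher. Following every safe sequence of crossings, the most of the 5 that can be at the north bank as the raft arrives there on crossing 5 is 4 — never all 5.
So no plan with fewer than 7 crossings exists, and this one achieves 7:
1. Courier goes to the north bank with Dara and Evan.
2. Courier goes back to the south bank with Evan.
3. Courier goes to the north bank with Cato and Sol.
4. Courier goes back to the south bank with Cato.
5. Courier goes to the north bank with Alma and Cato.
6. Courier goes back to the south bank with Dara.
7. Courier goes to the north bank with Dara and Evan.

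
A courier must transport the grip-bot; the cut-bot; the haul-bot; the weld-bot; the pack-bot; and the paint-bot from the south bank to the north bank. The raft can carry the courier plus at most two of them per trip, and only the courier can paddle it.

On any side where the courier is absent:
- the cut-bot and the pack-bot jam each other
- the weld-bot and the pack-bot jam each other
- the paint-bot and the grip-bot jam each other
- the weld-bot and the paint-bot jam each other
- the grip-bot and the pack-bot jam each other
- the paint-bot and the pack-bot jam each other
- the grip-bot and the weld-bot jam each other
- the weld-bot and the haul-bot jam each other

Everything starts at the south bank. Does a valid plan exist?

Whatever the first load, the items left behind include a forbidden pair without the courier. No opening move is safe, so no plan exists.

No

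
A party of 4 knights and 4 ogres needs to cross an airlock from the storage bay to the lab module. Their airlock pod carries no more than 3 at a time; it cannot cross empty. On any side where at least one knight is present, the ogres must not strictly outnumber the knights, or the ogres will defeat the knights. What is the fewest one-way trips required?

9

Counting alone: each trip to the lab module takes at most 3 across and each return brings at least 1 back, so after t trips out (and t−1 returns) at most 3t − (t−1) of the 8 are across; that first reaches 8 at t = 4, so at least 7 crossings are needed.
The safety rule pushes this higher. Following every safe sequence of crossings, the most of the 8 that can be at the lab module as the airlock pod arrives there on crossing 7 is 7 — never all 8.
So no plan with fewer than 9 crossings exists, and this one achieves 9:
1. 2 ogres → the lab module.  (the storage bay: 4K 2O; the lab module: 0K 2O)
2. 1 ogre ← the storage bay.  (the storage bay: 4K 3O; the lab module: 0K 1O)
3. 3 ogres → the lab module.  (the storage bay: 4K 0O; the lab module: 0K 4O)
4. 1 ogre ← the storage bay.  (the storage bay: 4K 1O; the lab module: 0K 3O)
5. 3 knights → the lab module.  (the storage bay: 1K 1O; the lab module: 3K 3O)
6. 1 knight and 1 ogre ← the storage bay.  (the storage bay: 2K 2O; the lab module: 2K 2O)
7. 2 knights → the lab module.  (the storage bay: 0K 2O; the lab module: 4K 2O)
8. 1 ogre ← the storage bay.  (the storage bay: 0K 3O; the lab module: 4K 1O)
9. 3 ogres → the lab module.  (the storage bay: 0K 0O; the lab module: 4K 4O)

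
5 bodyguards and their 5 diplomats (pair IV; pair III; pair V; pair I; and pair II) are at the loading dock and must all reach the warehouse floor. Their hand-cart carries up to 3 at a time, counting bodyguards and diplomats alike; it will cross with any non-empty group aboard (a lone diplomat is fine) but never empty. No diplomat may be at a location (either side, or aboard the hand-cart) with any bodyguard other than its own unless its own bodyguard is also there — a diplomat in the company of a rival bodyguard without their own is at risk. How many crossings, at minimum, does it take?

Counting alone: each trip to the warehouse floor takes at most 3 across and each return brings at least 1 back, so after t trips out (and t−1 returns) at most 3t − (t−1) of the 10 are across; that first reaches 10 at t = 5, so at least 9 crossings are needed.
The safety rule pushes this higher. Following every safe sequence of crossings, the most of the 10 that can be at the warehouse floor as the hand-cart arrives there on crossing 9 is 9 — never all 10.
So no plan with fewer than 11 crossings exists, and this one achieves 11:
1. bodyguard IV and diplomat IV cross → the warehouse floor.
2. bodyguard IV crosses ← the loading dock.
3. diplomat I, diplomat III, and diplomat V cross → the warehouse floor.
4. diplomat IV crosses ← the loading dock.
5. bodyguard I, bodyguard III, and bodyguard V cross → the warehouse floor.
6. bodyguard III and diplomat III cross ← the loading dock.
7. bodyguard II, bodyguard III, and bodyguard IV cross → the warehouse floor.
8. diplomat V crosses ← the loading dock.
9. diplomat III and diplomat IV cross → the warehouse floor.
10. diplomat IV crosses ← the loading dock.
11. diplomat II, diplomat IV, and diplomat V cross → the warehouse floor.

11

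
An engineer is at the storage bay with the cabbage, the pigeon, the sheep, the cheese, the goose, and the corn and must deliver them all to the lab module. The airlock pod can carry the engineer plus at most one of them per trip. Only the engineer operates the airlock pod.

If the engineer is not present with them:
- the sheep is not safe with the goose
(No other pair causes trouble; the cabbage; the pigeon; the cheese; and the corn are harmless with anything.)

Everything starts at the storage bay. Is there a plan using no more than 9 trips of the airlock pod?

Counting alone: the engineer can take at most 1 across per trip to the lab module, so moving all 6 needs at least 6 loaded trips out, with a return between consecutive ones — at least 11 crossings.
Since 9 < 11, 9 crossings cannot be enough. (The shortest complete plan in fact takes 11:)
1. Engineer goes to the lab module with the sheep.  [the storage bay: the cabbage, the cheese, the corn, the goose, the pigeon | the lab module: the sheep]
2. Engineer goes back to the storage bay alone.  [the storage bay: the cabbage, the cheese, the corn, the goose, the pigeon | the lab module: the sheep]
3. Engineer goes to the lab module with the cabbage.  [the storage bay: the cheese, the corn, the goose, the pigeon | the lab module: the cabbage, the sheep]
4. Engineer goes back to the storage bay alone.  [the storage bay: the cheese, the corn, the goose, the pigeon | the lab module: the cabbage, the sheep]
5. Engineer goes to the lab module with the pigeon.  [the storage bay: the cheese, the corn, the goose | the lab module: the cabbage, the pigeon, the sheep]
6. Engineer goes back to the storage bay alone.  [the storage bay: the cheese, the corn, the goose | the lab module: the cabbage, the pigeon, the sheep]
7. Engineer goes to the lab module with the cheese.  [the storage bay: the corn, the goose | the lab module: the cabbage, the cheese, the pigeon, the sheep]
8. Engineer goes back to the storage bay alone.  [the storage bay: the corn, the goose | the lab module: the cabbage, the cheese, the pigeon, the sheep]
9. Engineer goes to the lab module with the corn.  [the storage bay: the goose | the lab module: the cabbage, the cheese, the corn, the pigeon, the sheep]
10. Engineer goes back to the storage bay alone.  [the storage bay: the goose | the lab module: the cabbage, the cheese, the corn, the pigeon, the sheep]
11. Engineer goes to the lab module with the goose.  [the storage bay: — | the lab module: the cabbage, the cheese, the corn, the goose, the pigeon, the sheep]

No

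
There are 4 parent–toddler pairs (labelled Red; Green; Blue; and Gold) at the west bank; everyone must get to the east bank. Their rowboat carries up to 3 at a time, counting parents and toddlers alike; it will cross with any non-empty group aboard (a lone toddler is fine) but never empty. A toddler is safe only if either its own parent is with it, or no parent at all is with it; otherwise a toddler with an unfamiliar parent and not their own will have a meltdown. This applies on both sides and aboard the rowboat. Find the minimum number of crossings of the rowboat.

Counting alone: each trip to the east bank takes at most 3 across and each return brings at least 1 back, so after t trips out (and t−1 returns) at most 3t − (t−1) of the 8 are across; that first reaches 8 at t = 4, so at least 7 crossings are needed.
The safety rule pushes this higher. Following every safe sequence of crossings, the most of the 8 that can be at the east bank as the rowboat arrives there on crossing 7 is 7 — never all 8.
So no plan with fewer than 9 crossings exists, and this one achieves 9:
1. parent Red and toddler Red cross → the east bank.
2. parent Red crosses ← the west bank.
3. parent Green, parent Red, and toddler Green cross → the east bank.
4. parent Red and toddler Red cross ← the west bank.
5. parent Blue, parent Gold, and parent Red cross → the east bank.
6. toddler Green crosses ← the west bank.
7. toddler Green and toddler Red cross → the east bank.
8. toddler Red crosses ← the west bank.
9. toddler Blue, toddler Gold, and toddler Red cross → the east bank.

9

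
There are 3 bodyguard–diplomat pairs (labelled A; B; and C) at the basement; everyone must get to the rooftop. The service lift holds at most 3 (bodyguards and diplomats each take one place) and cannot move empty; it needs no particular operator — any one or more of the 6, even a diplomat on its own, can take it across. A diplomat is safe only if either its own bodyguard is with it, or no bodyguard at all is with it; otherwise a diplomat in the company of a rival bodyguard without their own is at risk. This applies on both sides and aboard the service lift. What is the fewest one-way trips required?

5

Counting alone: each trip to the rooftop takes at most 3 across and each return brings at least 1 back, so after t trips out (and t−1 returns) at most 3t − (t−1) of the 6 are across; that first reaches 6 at t = 3, so at least 5 crossings are needed.
The plan below uses exactly 5 crossings, so it is optimal:
1. bodyguard A and diplomat A cross → the rooftop.
2. bodyguard A crosses ← the basement.
3. bodyguard A, bodyguard B, and bodyguard C cross → the rooftop.
4. diplomat A crosses ← the basement.
5. diplomat A, diplomat B, and diplomat C cross → the rooftop.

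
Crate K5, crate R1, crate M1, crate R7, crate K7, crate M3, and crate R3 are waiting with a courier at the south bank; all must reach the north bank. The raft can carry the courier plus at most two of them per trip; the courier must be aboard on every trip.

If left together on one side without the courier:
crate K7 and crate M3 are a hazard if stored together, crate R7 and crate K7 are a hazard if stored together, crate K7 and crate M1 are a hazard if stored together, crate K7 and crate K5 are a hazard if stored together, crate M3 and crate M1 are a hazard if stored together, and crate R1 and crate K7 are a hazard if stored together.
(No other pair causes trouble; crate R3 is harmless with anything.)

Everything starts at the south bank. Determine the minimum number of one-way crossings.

11

Counting alone: the courier can take at most 2 across per trip to the north bank, so moving all 7 needs at least 4 loaded trips out, with a return between consecutive ones — at least 7 crossings.
The safety rule pushes this higher. Following every safe sequence of crossings, the most of the 7 that can be at the north bank as the raft arrives there on crossings 7, 9 is 5, 6 respectively — never all 7.
So no plan with fewer than 11 crossings exists, and this one achieves 11:
1. Courier goes to the north bank with crate K7 and crate M1.  [the south bank: crate K5, crate M3, crate R1, crate R3, crate R7 | the north bank: crate K7, crate M1]
2. Courier goes back to the south bank with crate M1.  [the south bank: crate K5, crate M1, crate M3, crate R1, crate R3, crate R7 | the north bank: crate K7]
3. Courier goes to the north bank with crate K5 and crate M1.  [the south bank: crate M3, crate R1, crate R3, crate R7 | the north bank: crate K5, crate K7, crate M1]
4. Courier goes back to the south bank with crate K7.  [the south bank: crate K7, crate M3, crate R1, crate R3, crate R7 | the north bank: crate K5, crate M1]
5. Courier goes to the north bank with crate K7 and crate R1.  [the south bank: crate M3, crate R3, crate R7 | the north bank: crate K5, crate K7, crate M1, crate R1]
6. Courier goes back to the south bank with crate K7.  [the south bank: crate K7, crate M3, crate R3, crate R7 | the north bank: crate K5, crate M1, crate R1]
7. Courier goes to the north bank with crate K7 and crate R7.  [the south bank: crate M3, crate R3 | the north bank: crate K5, crate K7, crate M1, crate R1, crate R7]
8. Courier goes back to the south bank with crate K7.  [the south bank: crate K7, crate M3, crate R3 | the north bank: crate K5, crate M1, crate R1, crate R7]
9. Courier goes to the north bank with crate K7 and crate R3.  [the south bank: crate M3 | the north bank: crate K5, crate K7, crate M1, crate R1, crate R3, crate R7]
10. Courier goes back to the south bank with crate K7.  [the south bank: crate K7, crate M3 | the north bank: crate K5, crate M1, crate R1, crate R3, crate R7]
11. Courier goes to the north bank with crate K7 and crate M3.  [the south bank: — | the north bank: crate K5, crate K7, crate M1, crate M3, crate R1, crate R3, crate R7]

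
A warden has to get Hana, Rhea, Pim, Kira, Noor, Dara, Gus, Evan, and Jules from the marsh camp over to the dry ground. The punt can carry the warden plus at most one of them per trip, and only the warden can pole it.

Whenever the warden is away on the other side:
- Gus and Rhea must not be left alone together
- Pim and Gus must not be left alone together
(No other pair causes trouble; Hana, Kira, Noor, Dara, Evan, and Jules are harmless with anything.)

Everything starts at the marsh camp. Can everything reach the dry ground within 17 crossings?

Counting alone: the warden can take at most 1 across per trip to the dry ground, so moving all 9 needs at least 9 loaded trips out, with a return between consecutive ones — at least 17 crossings.
The safety rule pushes this higher. Following every safe sequence of crossings, the most of the 9 that can be at the dry ground as the punt arrives there on crossing 17 is 8 — never all 9.
So the move cannot be finished within 17 crossings. (The shortest complete plan takes 19:)
1. Warden goes to the dry ground with Gus.
2. Warden goes back to the marsh camp alone.
3. Warden goes to the dry ground with Hana.
4. Warden goes back to the marsh camp alone.
5. Warden goes to the dry ground with Rhea.
6. Warden goes back to the marsh camp with Gus.
7. Warden goes to the dry ground with Pim.
8. Warden goes back to the marsh camp alone.
9. Warden goes to the dry ground with Kira.
10. Warden goes back to the marsh camp alone.
11. Warden goes to the dry ground with Noor.
12. Warden goes back to the marsh camp alone.
13. Warden goes to the dry ground with Dara.
14. Warden goes back to the marsh camp alone.
15. Warden goes to the dry ground with Evan.
16. Warden goes back to the marsh camp alone.
17. Warden goes to the dry ground with Jules.
18. Warden goes back to the marsh camp alone.
19. Warden goes to the dry ground with Gus.

No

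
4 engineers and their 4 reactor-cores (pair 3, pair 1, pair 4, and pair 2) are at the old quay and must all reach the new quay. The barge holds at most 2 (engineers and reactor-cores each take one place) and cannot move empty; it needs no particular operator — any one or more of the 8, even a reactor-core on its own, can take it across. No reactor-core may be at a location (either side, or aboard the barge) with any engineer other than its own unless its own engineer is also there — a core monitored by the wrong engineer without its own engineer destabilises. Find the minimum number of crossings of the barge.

Following every safe sequence of crossings from the start, the most of the 8 that can be at the new quay as the barge arrives there on crossings 1, 3, 5 is 2, 3, 4 respectively; the best ever achieved is 4 of 8.
From crossing 7 on, no configuration arises that was not already reachable earlier: only 44 distinct safe configurations (who is on which side, and where the barge is) can ever be reached, none of them has everyone across, and every continuation just revisits them. So no valid plan exists.

impossible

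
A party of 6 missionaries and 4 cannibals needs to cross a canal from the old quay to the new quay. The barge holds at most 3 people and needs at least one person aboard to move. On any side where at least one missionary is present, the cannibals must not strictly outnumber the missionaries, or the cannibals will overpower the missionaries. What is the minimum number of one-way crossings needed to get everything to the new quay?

Counting alone: each trip to the new quay takes at most 3 across and each return brings at least 1 back, so after t trips out (and t−1 returns) at most 3t − (t−1) of the 10 are across; that first reaches 10 at t = 5, so at least 9 crossings are needed.
The plan below uses exactly 9 crossings, so it is optimal:
1. 2 cannibals → the new quay.  (the old quay: 6M 2C; the new quay: 0M 2C)
2. 1 cannibal ← the old quay.  (the old quay: 6M 3C; the new quay: 0M 1C)
3. 3 cannibals → the new quay.  (the old quay: 6M 0C; the new quay: 0M 4C)
4. 1 cannibal ← the old quay.  (the old quay: 6M 1C; the new quay: 0M 3C)
5. 3 missionaries → the new quay.  (the old quay: 3M 1C; the new quay: 3M 3C)
6. 1 cannibal ← the old quay.  (the old quay: 3M 2C; the new quay: 3M 2C)
7. 1 missionary and 2 cannibals → the new quay.  (the old quay: 2M 0C; the new quay: 4M 4C)
8. 1 cannibal ← the old quay.  (the old quay: 2M 1C; the new quay: 4M 3C)
9. 2 missionaries and 1 cannibal → the new quay.  (the old quay: 0M 0C; the new quay: 6M 4C)

9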